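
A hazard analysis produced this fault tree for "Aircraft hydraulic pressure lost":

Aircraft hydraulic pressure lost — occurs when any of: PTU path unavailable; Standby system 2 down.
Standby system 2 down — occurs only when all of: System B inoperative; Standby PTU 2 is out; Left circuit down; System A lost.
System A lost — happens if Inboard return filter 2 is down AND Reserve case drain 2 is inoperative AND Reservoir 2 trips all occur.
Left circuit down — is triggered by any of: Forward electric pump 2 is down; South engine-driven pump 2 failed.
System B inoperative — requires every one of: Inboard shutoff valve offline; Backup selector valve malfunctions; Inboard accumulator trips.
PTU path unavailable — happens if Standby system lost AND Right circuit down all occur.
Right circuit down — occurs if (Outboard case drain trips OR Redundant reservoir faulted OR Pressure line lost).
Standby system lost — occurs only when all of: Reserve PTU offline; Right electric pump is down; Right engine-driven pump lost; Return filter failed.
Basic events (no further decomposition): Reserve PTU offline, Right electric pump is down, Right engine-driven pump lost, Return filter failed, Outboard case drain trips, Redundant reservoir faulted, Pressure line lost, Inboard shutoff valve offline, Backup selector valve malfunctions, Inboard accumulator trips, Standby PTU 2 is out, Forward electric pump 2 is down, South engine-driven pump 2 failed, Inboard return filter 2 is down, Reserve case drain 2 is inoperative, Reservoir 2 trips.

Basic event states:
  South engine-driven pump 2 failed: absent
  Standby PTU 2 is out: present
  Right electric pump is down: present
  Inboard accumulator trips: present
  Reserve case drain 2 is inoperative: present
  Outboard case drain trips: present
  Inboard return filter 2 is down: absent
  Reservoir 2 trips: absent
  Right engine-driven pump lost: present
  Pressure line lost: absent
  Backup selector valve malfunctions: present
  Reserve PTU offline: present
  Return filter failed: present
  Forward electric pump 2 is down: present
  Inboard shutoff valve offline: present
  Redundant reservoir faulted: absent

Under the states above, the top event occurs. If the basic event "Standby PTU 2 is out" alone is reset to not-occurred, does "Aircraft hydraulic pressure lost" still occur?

Yes

Counterfactual: set "Standby PTU 2 is out" to not occurred.
Standby system lost [AND]: Reserve PTU offline=occurs, Right electric pump is down=occurs, Right engine-driven pump lost=occurs, Return filter failed=occurs → all inputs occur → occurs.
Right circuit down [OR]: Outboard case drain trips=occurs, Redundant reservoir faulted=not, Pressure line lost=not → at least one input occurs → occurs.
PTU path unavailable [AND]: Standby system lost=occurs, Right circuit down=occurs → all inputs occur → occurs.
System B inoperative [AND]: Inboard shutoff valve offline=occurs, Backup selector valve malfunctions=occurs, Inboard accumulator trips=occurs → all inputs occur → occurs.
Left circuit down [OR]: Forward electric pump 2 is down=occurs, South engine-driven pump 2 failed=not → at least one input occurs → occurs.
System A lost [AND]: Inboard return filter 2 is down=not, Reserve case drain 2 is inoperative=occurs, Reservoir 2 trips=not → not all inputs occur → does not occur.
Standby system 2 down [AND]: System B inoperative=occurs, Standby PTU 2 is out=not, Left circuit down=occurs, System A lost=not → not all inputs occur → does not occur.
Aircraft hydraulic pressure lost [OR]: PTU path unavailable=occurs, Standby system 2 down=not → at least one input occurs → occurs.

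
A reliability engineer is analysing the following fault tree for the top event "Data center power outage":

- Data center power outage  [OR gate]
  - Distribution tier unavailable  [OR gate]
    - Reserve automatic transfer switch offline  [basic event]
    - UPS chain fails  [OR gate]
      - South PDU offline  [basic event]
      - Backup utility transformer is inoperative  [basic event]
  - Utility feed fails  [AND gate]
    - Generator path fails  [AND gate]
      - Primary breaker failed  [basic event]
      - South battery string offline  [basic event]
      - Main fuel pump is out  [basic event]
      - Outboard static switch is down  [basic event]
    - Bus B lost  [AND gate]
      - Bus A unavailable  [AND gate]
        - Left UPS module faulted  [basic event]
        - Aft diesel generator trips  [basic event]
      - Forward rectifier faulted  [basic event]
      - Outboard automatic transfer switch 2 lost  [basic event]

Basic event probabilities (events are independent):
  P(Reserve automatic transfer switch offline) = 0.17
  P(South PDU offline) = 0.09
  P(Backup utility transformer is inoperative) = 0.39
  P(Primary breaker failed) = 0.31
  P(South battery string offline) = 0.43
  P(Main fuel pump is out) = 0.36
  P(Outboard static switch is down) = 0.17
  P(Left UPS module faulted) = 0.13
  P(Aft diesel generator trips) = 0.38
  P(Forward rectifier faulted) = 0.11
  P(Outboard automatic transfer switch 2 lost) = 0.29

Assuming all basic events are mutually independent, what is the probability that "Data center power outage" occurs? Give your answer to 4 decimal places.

0.5393

P(UPS chain fails) [OR] = 1 − (1−0.09) × (1−0.39) = 0.444900
P(Distribution tier unavailable) [OR] = 1 − (1−0.17) × (1−0.444900) = 0.539267
P(Generator path fails) [AND] = 0.31 × 0.43 × 0.36 × 0.17 = 0.008158
P(Bus A unavailable) [AND] = 0.13 × 0.38 = 0.049400
P(Bus B lost) [AND] = 0.049400 × 0.11 × 0.29 = 0.001576
P(Utility feed fails) [AND] = 0.008158 × 0.001576 = 0.000013
P(Data center power outage) [OR] = 1 − (1−0.539267) × (1−0.000013) = 0.539273
Rounded to 4 decimal places: P(Data center power outage) ≈ 0.5393.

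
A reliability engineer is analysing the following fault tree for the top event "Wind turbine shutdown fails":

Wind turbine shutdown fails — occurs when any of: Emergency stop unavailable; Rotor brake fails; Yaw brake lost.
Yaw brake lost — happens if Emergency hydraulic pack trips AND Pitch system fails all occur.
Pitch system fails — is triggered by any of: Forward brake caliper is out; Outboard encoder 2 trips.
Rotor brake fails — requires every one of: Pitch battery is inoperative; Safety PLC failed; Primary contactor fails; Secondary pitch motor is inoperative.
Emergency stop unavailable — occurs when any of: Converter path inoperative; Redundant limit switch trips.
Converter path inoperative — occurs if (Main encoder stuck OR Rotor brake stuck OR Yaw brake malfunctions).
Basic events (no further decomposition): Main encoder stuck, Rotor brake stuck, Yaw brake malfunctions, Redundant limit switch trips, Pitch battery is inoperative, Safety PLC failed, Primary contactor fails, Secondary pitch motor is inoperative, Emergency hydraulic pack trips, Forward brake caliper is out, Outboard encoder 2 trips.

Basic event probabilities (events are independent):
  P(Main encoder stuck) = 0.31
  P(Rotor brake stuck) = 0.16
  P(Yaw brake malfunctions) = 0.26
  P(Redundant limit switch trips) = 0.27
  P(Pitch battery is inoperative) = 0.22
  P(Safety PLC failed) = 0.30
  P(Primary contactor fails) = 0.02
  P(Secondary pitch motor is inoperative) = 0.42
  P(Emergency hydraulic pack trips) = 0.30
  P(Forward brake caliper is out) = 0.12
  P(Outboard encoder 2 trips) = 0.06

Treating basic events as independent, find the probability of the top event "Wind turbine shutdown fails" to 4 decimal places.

P(Converter path inoperative) [OR] = 1 − (1−0.31) × (1−0.16) × (1−0.26) = 0.571096
P(Emergency stop unavailable) [OR] = 1 − (1−0.571096) × (1−0.27) = 0.686900
P(Rotor brake fails) [AND] = 0.22 × 0.30 × 0.02 × 0.42 = 0.000554
P(Pitch system fails) [OR] = 1 − (1−0.12) × (1−0.06) = 0.172800
P(Yaw brake lost) [AND] = 0.30 × 0.172800 = 0.051840
P(Wind turbine shutdown fails) [OR] = 1 − (1−0.686900) × (1−0.000554) × (1−0.051840) = 0.703296
Rounded to 4 decimal places: P(Wind turbine shutdown fails) ≈ 0.7033.

0.7033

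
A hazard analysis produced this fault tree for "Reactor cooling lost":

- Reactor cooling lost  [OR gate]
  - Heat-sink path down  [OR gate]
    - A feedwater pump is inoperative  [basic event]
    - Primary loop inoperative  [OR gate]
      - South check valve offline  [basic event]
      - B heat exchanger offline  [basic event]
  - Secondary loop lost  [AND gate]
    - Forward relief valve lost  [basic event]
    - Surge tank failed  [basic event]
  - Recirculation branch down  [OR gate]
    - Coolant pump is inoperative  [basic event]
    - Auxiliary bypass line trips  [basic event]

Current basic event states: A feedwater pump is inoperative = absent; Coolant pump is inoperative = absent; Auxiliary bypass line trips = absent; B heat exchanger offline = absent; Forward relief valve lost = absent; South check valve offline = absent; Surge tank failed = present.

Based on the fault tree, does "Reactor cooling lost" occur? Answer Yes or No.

No

Primary loop inoperative [OR]: South check valve offline=not, B heat exchanger offline=not → no input occurs → does not occur.
Heat-sink path down [OR]: A feedwater pump is inoperative=not, Primary loop inoperative=not → no input occurs → does not occur.
Secondary loop lost [AND]: Forward relief valve lost=not, Surge tank failed=occurs → not all inputs occur → does not occur.
Recirculation branch down [OR]: Coolant pump is inoperative=not, Auxiliary bypass line trips=not → no input occurs → does not occur.
Reactor cooling lost [OR]: Heat-sink path down=not, Secondary loop lost=not, Recirculation branch down=not → no input occurs → does not occur.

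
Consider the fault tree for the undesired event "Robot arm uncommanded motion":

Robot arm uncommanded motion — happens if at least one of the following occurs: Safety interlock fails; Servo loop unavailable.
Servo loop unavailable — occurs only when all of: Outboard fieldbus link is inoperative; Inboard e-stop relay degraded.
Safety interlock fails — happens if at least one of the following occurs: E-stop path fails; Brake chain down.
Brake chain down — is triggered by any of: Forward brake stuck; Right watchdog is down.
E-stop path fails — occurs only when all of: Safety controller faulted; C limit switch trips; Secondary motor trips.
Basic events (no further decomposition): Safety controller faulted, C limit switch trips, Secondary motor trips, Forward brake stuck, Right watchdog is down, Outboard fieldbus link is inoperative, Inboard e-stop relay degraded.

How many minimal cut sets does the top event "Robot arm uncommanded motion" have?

E-stop path fails [AND]: one cut set from each child combined → 1 × 1 × 1 = 1 cut set(s).
Brake chain down [OR]: union of children's cut sets → 2 cut set(s).
Safety interlock fails [OR]: union of children's cut sets → 3 cut set(s).
Servo loop unavailable [AND]: one cut set from each child combined → 1 × 1 = 1 cut set(s).
Robot arm uncommanded motion [OR]: union of children's cut sets → 4 cut set(s).
Minimal cut sets: {C limit switch trips, Safety controller faulted, Secondary motor trips}; {Forward brake stuck}; {Right watchdog is down}; {Inboard e-stop relay degraded, Outboard fieldbus link is inoperative}.

4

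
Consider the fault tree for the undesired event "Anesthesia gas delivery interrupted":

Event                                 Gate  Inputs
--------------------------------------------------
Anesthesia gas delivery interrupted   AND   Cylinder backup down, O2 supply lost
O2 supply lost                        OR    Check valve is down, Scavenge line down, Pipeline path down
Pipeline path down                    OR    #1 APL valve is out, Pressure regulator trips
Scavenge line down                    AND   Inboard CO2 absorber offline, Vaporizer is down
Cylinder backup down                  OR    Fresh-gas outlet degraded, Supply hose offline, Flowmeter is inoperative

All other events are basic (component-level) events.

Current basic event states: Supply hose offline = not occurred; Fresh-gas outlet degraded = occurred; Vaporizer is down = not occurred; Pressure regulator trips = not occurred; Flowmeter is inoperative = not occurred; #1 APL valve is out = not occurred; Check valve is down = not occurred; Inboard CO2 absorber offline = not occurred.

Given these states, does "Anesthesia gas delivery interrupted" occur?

No

Cylinder backup down [OR]: Fresh-gas outlet degraded=occurs, Supply hose offline=not, Flowmeter is inoperative=not → at least one input occurs → occurs.
Scavenge line down [AND]: Inboard CO2 absorber offline=not, Vaporizer is down=not → not all inputs occur → does not occur.
Pipeline path down [OR]: #1 APL valve is out=not, Pressure regulator trips=not → no input occurs → does not occur.
O2 supply lost [OR]: Check valve is down=not, Scavenge line down=not, Pipeline path down=not → no input occurs → does not occur.
Anesthesia gas delivery interrupted [AND]: Cylinder backup down=occurs, O2 supply lost=not → not all inputs occur → does not occur.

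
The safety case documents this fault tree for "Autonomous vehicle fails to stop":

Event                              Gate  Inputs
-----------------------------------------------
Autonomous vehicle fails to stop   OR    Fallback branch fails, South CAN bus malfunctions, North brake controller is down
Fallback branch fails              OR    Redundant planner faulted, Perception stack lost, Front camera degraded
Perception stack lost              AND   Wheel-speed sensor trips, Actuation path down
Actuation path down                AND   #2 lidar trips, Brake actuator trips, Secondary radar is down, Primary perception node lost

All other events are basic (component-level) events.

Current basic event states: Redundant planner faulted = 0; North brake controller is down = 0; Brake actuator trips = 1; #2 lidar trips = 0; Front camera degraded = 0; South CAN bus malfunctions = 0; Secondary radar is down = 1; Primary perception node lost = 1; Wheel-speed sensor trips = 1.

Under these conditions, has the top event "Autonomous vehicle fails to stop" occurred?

No

Actuation path down [AND]: #2 lidar trips=not, Brake actuator trips=occurs, Secondary radar is down=occurs, Primary perception node lost=occurs → not all inputs occur → does not occur.
Perception stack lost [AND]: Wheel-speed sensor trips=occurs, Actuation path down=not → not all inputs occur → does not occur.
Fallback branch fails [OR]: Redundant planner faulted=not, Perception stack lost=not, Front camera degraded=not → no input occurs → does not occur.
Autonomous vehicle fails to stop [OR]: Fallback branch fails=not, South CAN bus malfunctions=not, North brake controller is down=not → no input occurs → does not occur.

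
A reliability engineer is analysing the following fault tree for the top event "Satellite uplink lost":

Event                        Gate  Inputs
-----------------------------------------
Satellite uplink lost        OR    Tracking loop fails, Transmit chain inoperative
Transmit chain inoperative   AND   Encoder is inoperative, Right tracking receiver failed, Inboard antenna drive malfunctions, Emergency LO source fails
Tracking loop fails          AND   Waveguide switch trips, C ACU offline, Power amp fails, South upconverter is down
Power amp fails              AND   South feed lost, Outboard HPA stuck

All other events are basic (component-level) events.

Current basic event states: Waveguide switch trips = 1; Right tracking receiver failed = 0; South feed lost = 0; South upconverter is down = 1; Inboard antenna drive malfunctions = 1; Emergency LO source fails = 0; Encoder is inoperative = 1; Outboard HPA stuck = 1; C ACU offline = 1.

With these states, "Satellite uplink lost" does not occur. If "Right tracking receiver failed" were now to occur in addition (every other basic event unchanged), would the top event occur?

No

Counterfactual: set "Right tracking receiver failed" to occurred.
Power amp fails [AND]: South feed lost=not, Outboard HPA stuck=occurs → not all inputs occur → does not occur.
Tracking loop fails [AND]: Waveguide switch trips=occurs, C ACU offline=occurs, Power amp fails=not, South upconverter is down=occurs → not all inputs occur → does not occur.
Transmit chain inoperative [AND]: Encoder is inoperative=occurs, Right tracking receiver failed=occurs, Inboard antenna drive malfunctions=occurs, Emergency LO source fails=not → not all inputs occur → does not occur.
Satellite uplink lost [OR]: Tracking loop fails=not, Transmit chain inoperative=not → no input occurs → does not occur.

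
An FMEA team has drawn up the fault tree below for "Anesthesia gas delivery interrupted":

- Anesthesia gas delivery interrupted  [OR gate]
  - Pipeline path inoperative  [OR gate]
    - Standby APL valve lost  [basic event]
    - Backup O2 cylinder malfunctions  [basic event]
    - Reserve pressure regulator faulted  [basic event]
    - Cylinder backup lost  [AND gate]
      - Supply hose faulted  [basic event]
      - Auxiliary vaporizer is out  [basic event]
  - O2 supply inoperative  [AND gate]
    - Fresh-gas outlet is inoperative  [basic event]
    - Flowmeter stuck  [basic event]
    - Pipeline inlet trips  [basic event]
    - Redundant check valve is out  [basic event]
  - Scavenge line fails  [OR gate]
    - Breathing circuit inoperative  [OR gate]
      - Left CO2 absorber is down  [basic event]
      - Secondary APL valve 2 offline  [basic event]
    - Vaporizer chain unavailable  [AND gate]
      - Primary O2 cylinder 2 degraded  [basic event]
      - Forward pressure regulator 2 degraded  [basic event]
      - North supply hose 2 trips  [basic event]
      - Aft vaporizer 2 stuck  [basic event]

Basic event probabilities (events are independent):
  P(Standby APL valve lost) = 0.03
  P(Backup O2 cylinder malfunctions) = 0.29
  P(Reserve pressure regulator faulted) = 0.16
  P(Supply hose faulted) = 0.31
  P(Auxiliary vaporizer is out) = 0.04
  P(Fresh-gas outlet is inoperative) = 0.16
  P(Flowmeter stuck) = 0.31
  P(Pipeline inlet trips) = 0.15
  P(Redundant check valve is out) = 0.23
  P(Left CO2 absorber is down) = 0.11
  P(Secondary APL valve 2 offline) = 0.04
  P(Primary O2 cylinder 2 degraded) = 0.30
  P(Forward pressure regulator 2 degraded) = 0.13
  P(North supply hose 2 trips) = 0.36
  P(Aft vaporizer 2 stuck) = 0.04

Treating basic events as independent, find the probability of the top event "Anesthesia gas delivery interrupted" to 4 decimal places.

P(Cylinder backup lost) [AND] = 0.31 × 0.04 = 0.012400
P(Pipeline path inoperative) [OR] = 1 − (1−0.03) × (1−0.29) × (1−0.16) × (1−0.012400) = 0.428665
P(O2 supply inoperative) [AND] = 0.16 × 0.31 × 0.15 × 0.23 = 0.001711
P(Breathing circuit inoperative) [OR] = 1 − (1−0.11) × (1−0.04) = 0.145600
P(Vaporizer chain unavailable) [AND] = 0.30 × 0.13 × 0.36 × 0.04 = 0.000562
P(Scavenge line fails) [OR] = 1 − (1−0.145600) × (1−0.000562) = 0.146080
P(Anesthesia gas delivery interrupted) [OR] = 1 − (1−0.428665) × (1−0.001711) × (1−0.146080) = 0.512960
Rounded to 4 decimal places: P(Anesthesia gas delivery interrupted) ≈ 0.5130.

0.5130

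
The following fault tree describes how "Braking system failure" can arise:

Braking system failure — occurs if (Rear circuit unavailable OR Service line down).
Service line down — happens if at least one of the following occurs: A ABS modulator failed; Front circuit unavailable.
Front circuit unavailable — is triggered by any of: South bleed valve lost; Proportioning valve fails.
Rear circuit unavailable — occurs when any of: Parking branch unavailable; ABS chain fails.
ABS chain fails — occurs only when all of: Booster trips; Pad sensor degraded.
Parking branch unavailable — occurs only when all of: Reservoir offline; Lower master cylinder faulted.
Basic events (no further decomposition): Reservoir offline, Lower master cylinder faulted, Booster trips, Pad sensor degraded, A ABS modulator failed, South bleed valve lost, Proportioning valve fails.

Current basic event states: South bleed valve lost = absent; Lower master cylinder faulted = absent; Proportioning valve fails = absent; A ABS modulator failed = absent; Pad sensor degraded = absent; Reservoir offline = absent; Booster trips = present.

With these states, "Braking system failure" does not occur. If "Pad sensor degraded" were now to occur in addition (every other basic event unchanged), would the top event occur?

Yes

Counterfactual: set "Pad sensor degraded" to occurred.
Parking branch unavailable [AND]: Reservoir offline=not, Lower master cylinder faulted=not → not all inputs occur → does not occur.
ABS chain fails [AND]: Booster trips=occurs, Pad sensor degraded=occurs → all inputs occur → occurs.
Rear circuit unavailable [OR]: Parking branch unavailable=not, ABS chain fails=occurs → at least one input occurs → occurs.
Front circuit unavailable [OR]: South bleed valve lost=not, Proportioning valve fails=not → no input occurs → does not occur.
Service line down [OR]: A ABS modulator failed=not, Front circuit unavailable=not → no input occurs → does not occur.
Braking system failure [OR]: Rear circuit unavailable=occurs, Service line down=not → at least one input occurs → occurs.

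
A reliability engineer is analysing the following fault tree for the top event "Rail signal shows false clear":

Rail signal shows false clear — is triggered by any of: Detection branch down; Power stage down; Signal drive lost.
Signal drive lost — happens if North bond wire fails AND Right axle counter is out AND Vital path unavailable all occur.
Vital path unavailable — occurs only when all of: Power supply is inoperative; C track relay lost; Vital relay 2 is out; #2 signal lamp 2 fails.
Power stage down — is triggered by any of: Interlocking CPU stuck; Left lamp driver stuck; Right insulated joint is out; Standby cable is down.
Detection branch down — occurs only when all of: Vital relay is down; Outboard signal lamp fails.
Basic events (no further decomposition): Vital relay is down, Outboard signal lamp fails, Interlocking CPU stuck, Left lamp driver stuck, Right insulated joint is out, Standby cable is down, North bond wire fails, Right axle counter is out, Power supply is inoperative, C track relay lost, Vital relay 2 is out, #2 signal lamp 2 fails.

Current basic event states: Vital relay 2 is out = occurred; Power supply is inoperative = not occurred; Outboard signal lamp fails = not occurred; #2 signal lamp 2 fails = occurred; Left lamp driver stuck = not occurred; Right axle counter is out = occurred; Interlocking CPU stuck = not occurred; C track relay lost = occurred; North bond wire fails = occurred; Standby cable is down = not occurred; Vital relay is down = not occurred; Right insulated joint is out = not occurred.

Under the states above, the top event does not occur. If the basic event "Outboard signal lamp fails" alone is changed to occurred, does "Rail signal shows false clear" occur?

No

Counterfactual: set "Outboard signal lamp fails" to occurred.
Detection branch down [AND]: Vital relay is down=not, Outboard signal lamp fails=occurs → not all inputs occur → does not occur.
Power stage down [OR]: Interlocking CPU stuck=not, Left lamp driver stuck=not, Right insulated joint is out=not, Standby cable is down=not → no input occurs → does not occur.
Vital path unavailable [AND]: Power supply is inoperative=not, C track relay lost=occurs, Vital relay 2 is out=occurs, #2 signal lamp 2 fails=occurs → not all inputs occur → does not occur.
Signal drive lost [AND]: North bond wire fails=occurs, Right axle counter is out=occurs, Vital path unavailable=not → not all inputs occur → does not occur.
Rail signal shows false clear [OR]: Detection branch down=not, Power stage down=not, Signal drive lost=not → no input occurs → does not occur.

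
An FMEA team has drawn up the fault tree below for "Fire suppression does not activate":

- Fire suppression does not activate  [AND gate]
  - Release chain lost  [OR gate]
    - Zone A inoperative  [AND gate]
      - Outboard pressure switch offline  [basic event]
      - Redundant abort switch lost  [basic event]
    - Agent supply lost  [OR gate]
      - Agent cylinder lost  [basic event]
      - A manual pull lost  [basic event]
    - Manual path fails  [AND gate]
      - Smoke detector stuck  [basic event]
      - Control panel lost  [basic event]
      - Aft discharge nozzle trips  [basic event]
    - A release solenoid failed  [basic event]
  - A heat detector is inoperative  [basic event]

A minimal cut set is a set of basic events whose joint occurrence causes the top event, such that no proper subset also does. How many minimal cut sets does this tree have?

Zone A inoperative [AND]: one cut set from each child combined → 1 × 1 = 1 cut set(s).
Agent supply lost [OR]: union of children's cut sets → 2 cut set(s).
Manual path fails [AND]: one cut set from each child combined → 1 × 1 × 1 = 1 cut set(s).
Release chain lost [OR]: union of children's cut sets → 5 cut set(s).
Fire suppression does not activate [AND]: one cut set from each child combined → 5 × 1 = 5 cut set(s).
Minimal cut sets: {A heat detector is inoperative, Outboard pressure switch offline, Redundant abort switch lost}; {A heat detector is inoperative, Agent cylinder lost}; {A heat detector is inoperative, A manual pull lost}; {A heat detector is inoperative, Aft discharge nozzle trips, Control panel lost, Smoke detector stuck}; {A heat detector is inoperative, A release solenoid failed}.

5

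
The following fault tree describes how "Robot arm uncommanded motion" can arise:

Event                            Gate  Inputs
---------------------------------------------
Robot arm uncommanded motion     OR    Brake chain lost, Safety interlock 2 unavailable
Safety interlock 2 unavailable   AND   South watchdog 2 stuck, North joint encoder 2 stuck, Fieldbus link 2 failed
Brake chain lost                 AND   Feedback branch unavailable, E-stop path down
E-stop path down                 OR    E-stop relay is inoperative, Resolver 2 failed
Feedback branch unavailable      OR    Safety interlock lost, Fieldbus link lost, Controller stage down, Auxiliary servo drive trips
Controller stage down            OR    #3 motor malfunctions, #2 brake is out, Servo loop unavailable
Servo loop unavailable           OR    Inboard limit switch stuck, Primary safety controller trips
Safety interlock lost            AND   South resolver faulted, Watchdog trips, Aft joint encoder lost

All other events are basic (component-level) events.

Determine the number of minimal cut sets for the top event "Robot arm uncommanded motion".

15

Safety interlock lost [AND]: one cut set from each child combined → 1 × 1 × 1 = 1 cut set(s).
Servo loop unavailable [OR]: union of children's cut sets → 2 cut set(s).
Controller stage down [OR]: union of children's cut sets → 4 cut set(s).
Feedback branch unavailable [OR]: union of children's cut sets → 7 cut set(s).
E-stop path down [OR]: union of children's cut sets → 2 cut set(s).
Brake chain lost [AND]: one cut set from each child combined → 7 × 2 = 14 cut set(s).
Safety interlock 2 unavailable [AND]: one cut set from each child combined → 1 × 1 × 1 = 1 cut set(s).
Robot arm uncommanded motion [OR]: union of children's cut sets → 15 cut set(s).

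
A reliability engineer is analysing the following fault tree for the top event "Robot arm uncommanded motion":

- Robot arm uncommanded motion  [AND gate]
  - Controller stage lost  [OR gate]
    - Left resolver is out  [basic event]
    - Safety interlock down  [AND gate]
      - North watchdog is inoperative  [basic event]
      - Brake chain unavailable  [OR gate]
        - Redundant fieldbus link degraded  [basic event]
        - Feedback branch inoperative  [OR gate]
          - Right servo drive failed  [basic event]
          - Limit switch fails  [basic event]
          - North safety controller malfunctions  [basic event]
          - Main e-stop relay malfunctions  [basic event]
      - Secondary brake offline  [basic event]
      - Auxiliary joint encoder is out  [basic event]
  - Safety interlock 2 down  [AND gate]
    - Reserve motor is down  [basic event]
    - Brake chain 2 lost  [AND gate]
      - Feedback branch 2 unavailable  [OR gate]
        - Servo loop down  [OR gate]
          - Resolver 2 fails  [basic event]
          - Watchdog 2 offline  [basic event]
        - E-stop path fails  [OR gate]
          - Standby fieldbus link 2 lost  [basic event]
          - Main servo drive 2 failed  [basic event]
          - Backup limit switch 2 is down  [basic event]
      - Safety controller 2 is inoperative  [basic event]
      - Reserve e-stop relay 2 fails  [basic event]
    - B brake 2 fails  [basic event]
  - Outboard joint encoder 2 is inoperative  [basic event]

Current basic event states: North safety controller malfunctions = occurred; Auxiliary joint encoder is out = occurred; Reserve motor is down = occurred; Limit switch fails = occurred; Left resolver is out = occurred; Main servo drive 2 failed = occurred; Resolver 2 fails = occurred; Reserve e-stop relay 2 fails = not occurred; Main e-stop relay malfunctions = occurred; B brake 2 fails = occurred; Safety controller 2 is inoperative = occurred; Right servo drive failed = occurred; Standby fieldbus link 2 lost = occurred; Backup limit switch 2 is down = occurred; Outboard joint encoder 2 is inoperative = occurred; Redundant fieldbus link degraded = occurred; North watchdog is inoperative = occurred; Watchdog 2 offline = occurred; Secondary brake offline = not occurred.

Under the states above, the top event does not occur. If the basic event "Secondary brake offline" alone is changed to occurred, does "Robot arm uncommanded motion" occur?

No

Counterfactual: set "Secondary brake offline" to occurred.
Feedback branch inoperative [OR]: Right servo drive failed=occurs, Limit switch fails=occurs, North safety controller malfunctions=occurs, Main e-stop relay malfunctions=occurs → at least one input occurs → occurs.
Brake chain unavailable [OR]: Redundant fieldbus link degraded=occurs, Feedback branch inoperative=occurs → at least one input occurs → occurs.
Safety interlock down [AND]: North watchdog is inoperative=occurs, Brake chain unavailable=occurs, Secondary brake offline=occurs, Auxiliary joint encoder is out=occurs → all inputs occur → occurs.
Controller stage lost [OR]: Left resolver is out=occurs, Safety interlock down=occurs → at least one input occurs → occurs.
Servo loop down [OR]: Resolver 2 fails=occurs, Watchdog 2 offline=occurs → at least one input occurs → occurs.
E-stop path fails [OR]: Standby fieldbus link 2 lost=occurs, Main servo drive 2 failed=occurs, Backup limit switch 2 is down=occurs → at least one input occurs → occurs.
Feedback branch 2 unavailable [OR]: Servo loop down=occurs, E-stop path fails=occurs → at least one input occurs → occurs.
Brake chain 2 lost [AND]: Feedback branch 2 unavailable=occurs, Safety controller 2 is inoperative=occurs, Reserve e-stop relay 2 fails=not → not all inputs occur → does not occur.
Safety interlock 2 down [AND]: Reserve motor is down=occurs, Brake chain 2 lost=not, B brake 2 fails=occurs → not all inputs occur → does not occur.
Robot arm uncommanded motion [AND]: Controller stage lost=occurs, Safety interlock 2 down=not, Outboard joint encoder 2 is inoperative=occurs → not all inputs occur → does not occur.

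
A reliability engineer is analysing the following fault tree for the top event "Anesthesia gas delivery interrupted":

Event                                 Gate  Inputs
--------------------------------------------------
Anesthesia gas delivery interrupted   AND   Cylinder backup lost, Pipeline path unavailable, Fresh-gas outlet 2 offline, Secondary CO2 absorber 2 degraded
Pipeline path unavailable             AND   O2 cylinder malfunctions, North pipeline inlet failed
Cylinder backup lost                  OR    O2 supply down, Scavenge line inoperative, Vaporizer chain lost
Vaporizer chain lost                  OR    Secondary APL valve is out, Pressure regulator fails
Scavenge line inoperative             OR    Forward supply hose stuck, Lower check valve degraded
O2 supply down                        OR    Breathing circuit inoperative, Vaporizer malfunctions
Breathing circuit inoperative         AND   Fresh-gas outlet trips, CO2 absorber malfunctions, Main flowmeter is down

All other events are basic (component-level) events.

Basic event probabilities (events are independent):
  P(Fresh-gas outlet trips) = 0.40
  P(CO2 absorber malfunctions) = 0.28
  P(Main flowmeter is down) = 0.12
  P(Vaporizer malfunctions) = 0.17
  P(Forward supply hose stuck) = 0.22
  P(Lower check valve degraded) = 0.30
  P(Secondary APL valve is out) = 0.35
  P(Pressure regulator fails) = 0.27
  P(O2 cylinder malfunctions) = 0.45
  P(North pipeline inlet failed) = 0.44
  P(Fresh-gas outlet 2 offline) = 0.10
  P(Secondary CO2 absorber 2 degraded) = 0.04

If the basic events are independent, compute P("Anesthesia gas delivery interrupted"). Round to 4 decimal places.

0.0006

P(Breathing circuit inoperative) [AND] = 0.40 × 0.28 × 0.12 = 0.013440
P(O2 supply down) [OR] = 1 − (1−0.013440) × (1−0.17) = 0.181155
P(Scavenge line inoperative) [OR] = 1 − (1−0.22) × (1−0.30) = 0.454000
P(Vaporizer chain lost) [OR] = 1 − (1−0.35) × (1−0.27) = 0.525500
P(Cylinder backup lost) [OR] = 1 − (1−0.181155) × (1−0.454000) × (1−0.525500) = 0.787856
P(Pipeline path unavailable) [AND] = 0.45 × 0.44 = 0.198000
P(Anesthesia gas delivery interrupted) [AND] = 0.787856 × 0.198000 × 0.10 × 0.04 = 0.000624
Rounded to 4 decimal places: P(Anesthesia gas delivery interrupted) ≈ 0.0006.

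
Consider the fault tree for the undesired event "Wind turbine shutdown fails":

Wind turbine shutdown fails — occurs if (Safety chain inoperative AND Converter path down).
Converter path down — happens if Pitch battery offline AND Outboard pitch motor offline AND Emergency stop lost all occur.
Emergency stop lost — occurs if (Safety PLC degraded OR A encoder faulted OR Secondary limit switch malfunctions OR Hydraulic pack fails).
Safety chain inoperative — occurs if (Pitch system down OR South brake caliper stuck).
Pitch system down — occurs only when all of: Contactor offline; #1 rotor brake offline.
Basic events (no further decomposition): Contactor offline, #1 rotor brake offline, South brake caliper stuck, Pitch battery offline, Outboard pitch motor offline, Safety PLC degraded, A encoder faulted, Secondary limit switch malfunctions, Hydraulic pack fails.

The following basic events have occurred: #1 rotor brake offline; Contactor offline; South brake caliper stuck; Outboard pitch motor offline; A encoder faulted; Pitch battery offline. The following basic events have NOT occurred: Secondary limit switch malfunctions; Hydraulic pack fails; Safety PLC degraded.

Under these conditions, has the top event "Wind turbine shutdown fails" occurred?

Yes

Pitch system down [AND]: Contactor offline=occurs, #1 rotor brake offline=occurs → all inputs occur → occurs.
Safety chain inoperative [OR]: Pitch system down=occurs, South brake caliper stuck=occurs → at least one input occurs → occurs.
Emergency stop lost [OR]: Safety PLC degraded=not, A encoder faulted=occurs, Secondary limit switch malfunctions=not, Hydraulic pack fails=not → at least one input occurs → occurs.
Converter path down [AND]: Pitch battery offline=occurs, Outboard pitch motor offline=occurs, Emergency stop lost=occurs → all inputs occur → occurs.
Wind turbine shutdown fails [AND]: Safety chain inoperative=occurs, Converter path down=occurs → all inputs occur → occurs.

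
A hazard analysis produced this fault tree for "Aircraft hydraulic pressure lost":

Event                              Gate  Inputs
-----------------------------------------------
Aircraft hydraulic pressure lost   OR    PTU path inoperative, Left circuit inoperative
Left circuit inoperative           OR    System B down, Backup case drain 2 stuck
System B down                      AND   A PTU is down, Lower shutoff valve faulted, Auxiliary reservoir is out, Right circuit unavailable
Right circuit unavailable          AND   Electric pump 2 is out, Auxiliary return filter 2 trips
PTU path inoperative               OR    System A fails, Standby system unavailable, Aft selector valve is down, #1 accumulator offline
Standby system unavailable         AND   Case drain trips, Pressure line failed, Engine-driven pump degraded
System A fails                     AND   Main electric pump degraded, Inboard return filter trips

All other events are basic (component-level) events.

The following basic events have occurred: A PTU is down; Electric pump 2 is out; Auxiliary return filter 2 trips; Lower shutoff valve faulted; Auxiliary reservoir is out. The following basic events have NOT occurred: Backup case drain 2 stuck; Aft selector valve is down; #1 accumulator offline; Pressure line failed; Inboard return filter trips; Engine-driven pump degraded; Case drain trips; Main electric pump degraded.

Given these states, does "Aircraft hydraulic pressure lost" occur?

System A fails [AND]: Main electric pump degraded=not, Inboard return filter trips=not → not all inputs occur → does not occur.
Standby system unavailable [AND]: Case drain trips=not, Pressure line failed=not, Engine-driven pump degraded=not → not all inputs occur → does not occur.
PTU path inoperative [OR]: System A fails=not, Standby system unavailable=not, Aft selector valve is down=not, #1 accumulator offline=not → no input occurs → does not occur.
Right circuit unavailable [AND]: Electric pump 2 is out=occurs, Auxiliary return filter 2 trips=occurs → all inputs occur → occurs.
System B down [AND]: A PTU is down=occurs, Lower shutoff valve faulted=occurs, Auxiliary reservoir is out=occurs, Right circuit unavailable=occurs → all inputs occur → occurs.
Left circuit inoperative [OR]: System B down=occurs, Backup case drain 2 stuck=not → at least one input occurs → occurs.
Aircraft hydraulic pressure lost [OR]: PTU path inoperative=not, Left circuit inoperative=occurs → at least one input occurs → occurs.

Yes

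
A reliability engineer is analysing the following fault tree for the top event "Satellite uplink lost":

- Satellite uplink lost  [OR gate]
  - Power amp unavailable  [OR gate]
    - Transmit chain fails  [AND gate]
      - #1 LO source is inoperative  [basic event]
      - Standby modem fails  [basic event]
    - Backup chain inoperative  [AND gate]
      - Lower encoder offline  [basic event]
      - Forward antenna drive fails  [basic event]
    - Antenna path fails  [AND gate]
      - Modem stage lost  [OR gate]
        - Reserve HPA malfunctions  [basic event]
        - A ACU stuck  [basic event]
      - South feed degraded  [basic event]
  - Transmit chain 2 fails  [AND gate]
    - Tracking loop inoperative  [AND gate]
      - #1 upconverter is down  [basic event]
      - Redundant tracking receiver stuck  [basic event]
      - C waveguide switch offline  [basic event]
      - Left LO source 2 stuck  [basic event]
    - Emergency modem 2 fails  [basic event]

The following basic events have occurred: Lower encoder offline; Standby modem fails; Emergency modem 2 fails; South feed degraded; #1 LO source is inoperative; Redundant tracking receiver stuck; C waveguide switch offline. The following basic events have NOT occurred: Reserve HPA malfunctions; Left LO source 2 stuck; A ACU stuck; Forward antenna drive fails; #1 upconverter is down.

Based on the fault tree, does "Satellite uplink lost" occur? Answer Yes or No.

Yes

Transmit chain fails [AND]: #1 LO source is inoperative=occurs, Standby modem fails=occurs → all inputs occur → occurs.
Backup chain inoperative [AND]: Lower encoder offline=occurs, Forward antenna drive fails=not → not all inputs occur → does not occur.
Modem stage lost [OR]: Reserve HPA malfunctions=not, A ACU stuck=not → no input occurs → does not occur.
Antenna path fails [AND]: Modem stage lost=not, South feed degraded=occurs → not all inputs occur → does not occur.
Power amp unavailable [OR]: Transmit chain fails=occurs, Backup chain inoperative=not, Antenna path fails=not → at least one input occurs → occurs.
Tracking loop inoperative [AND]: #1 upconverter is down=not, Redundant tracking receiver stuck=occurs, C waveguide switch offline=occurs, Left LO source 2 stuck=not → not all inputs occur → does not occur.
Transmit chain 2 fails [AND]: Tracking loop inoperative=not, Emergency modem 2 fails=occurs → not all inputs occur → does not occur.
Satellite uplink lost [OR]: Power amp unavailable=occurs, Transmit chain 2 fails=not → at least one input occurs → occurs.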